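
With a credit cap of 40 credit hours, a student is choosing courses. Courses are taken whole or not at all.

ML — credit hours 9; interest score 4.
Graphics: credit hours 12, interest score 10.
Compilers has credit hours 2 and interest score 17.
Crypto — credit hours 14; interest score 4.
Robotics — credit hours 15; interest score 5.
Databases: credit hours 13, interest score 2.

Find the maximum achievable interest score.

Allowing fractional choices, the relaxed optimum would be about 36.6, but courses are indivisible.
ML + Graphics + Compilers + Crypto: credit hours 9 + 12 + 2 + 14 = 37 ≤ 40, interest score 4 + 10 + 17 + 4 = 35.
ML + Graphics + Compilers + Robotics: credit hours 9 + 12 + 2 + 15 = 38 ≤ 40, interest score 4 + 10 + 17 + 5 = 36.
Best is ML, Graphics, Compilers, and Robotics with total interest score 36.

36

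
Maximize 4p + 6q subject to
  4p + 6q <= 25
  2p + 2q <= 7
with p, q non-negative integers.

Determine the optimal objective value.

18

(p,q)=(0,3): 4·0+6·3=18≤25, 2·0+2·3=6≤7, objective 18.
(p,q)=(1,2): 4·1+6·2=16≤25, 2·1+2·2=6≤7, objective 16.
(p,q)=(0,2): 4·0+6·2=12≤25, 2·0+2·2=4≤7, objective 12.
No feasible integer point exceeds 18.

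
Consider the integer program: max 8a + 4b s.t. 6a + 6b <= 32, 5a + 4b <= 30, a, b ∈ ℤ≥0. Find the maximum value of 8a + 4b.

Relaxing integrality, the LP optimum is 42.67 at (a,b) = (5.33, 0), which is not an integer point.
(a,b)=(5,0): 6·5+6·0=30≤32, 5·5+4·0=25≤30, objective 40.
(a,b)=(4,1): 6·4+6·1=30≤32, 5·4+4·1=24≤30, objective 36.
(a,b)=(4,0): 6·4+6·0=24≤32, 5·4+4·0=20≤30, objective 32.
The best lattice point is (5,0), giving 40.

40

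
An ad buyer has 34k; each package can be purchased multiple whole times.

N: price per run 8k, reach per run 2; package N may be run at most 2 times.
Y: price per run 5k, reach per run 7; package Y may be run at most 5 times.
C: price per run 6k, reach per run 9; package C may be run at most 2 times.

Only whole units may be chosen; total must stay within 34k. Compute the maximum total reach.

C has the best ratio (9/6); taking only C gives at most 2×9 = 18 (stopped by the supply cap of 2).
Mixing does better — 4×Y and 2×C: price 32 ≤ 34, reach 4·7 + 2·9 = 46.

46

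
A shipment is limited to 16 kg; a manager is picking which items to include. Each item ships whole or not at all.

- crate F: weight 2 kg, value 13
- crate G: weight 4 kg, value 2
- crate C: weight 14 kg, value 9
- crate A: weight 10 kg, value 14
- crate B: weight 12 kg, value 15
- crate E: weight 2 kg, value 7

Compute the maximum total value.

35

Take crate F, crate B, and crate E: weight 2 + 12 + 2 = 16 ≤ 16, value 13 + 15 + 7 = 35.
No other feasible combination does better.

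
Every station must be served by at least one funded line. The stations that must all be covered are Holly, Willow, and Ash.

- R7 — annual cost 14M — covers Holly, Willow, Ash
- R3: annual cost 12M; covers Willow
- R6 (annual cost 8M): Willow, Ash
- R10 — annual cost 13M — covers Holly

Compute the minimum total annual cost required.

14

R7 alone covers Holly, Willow, Ash — every station.
Total annual cost: 14.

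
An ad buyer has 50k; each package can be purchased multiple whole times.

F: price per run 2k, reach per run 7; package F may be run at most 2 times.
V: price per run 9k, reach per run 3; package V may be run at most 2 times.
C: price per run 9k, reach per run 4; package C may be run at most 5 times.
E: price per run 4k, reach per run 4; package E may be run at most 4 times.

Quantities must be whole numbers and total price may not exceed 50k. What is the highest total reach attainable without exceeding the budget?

Take 2×F, 3×C, and 4×E: price 47 ≤ 50, reach 2·7 + 3·4 + 4·4 = 42.
F has the best ratio (7/2) and is taken to its limit of 2; remaining capacity is filled optimally with the others.

42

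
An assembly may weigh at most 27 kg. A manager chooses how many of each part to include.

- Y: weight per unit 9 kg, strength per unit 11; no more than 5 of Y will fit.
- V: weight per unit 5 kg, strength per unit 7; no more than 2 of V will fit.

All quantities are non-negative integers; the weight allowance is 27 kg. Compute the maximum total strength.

33

This is a bounded integer knapsack.
3×Y: weight 27 ≤ 27, strength 3·11 = 33.
2×Y and 1×V: weight 23 ≤ 27, strength 2·11 + 1·7 = 29.
Best is 33.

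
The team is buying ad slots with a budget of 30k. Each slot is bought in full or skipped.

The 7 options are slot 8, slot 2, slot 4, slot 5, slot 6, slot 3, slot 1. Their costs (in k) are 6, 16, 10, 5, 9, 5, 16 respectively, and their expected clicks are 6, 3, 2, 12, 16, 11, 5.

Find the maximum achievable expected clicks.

45

Allowing fractional choices, the relaxed optimum would be about 46.6, but ad slots are indivisible.
slot 8 + slot 5 + slot 6 + slot 3: cost 6 + 5 + 9 + 5 = 25 ≤ 30, expected clicks 6 + 12 + 16 + 11 = 45.
slot 5 + slot 6 + slot 3: cost 5 + 9 + 5 = 19 ≤ 30, expected clicks 12 + 16 + 11 = 39.
slot 4 + slot 5 + slot 6 + slot 3: cost 10 + 5 + 9 + 5 = 29 ≤ 30, expected clicks 2 + 12 + 16 + 11 = 41.
Best is slot 8, slot 5, slot 6, and slot 3 with total expected clicks 45.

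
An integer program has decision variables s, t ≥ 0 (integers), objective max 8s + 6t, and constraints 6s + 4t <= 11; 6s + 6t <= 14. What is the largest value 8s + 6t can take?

14

The continuous relaxation peaks at (0.833, 1.5) with value 15.67; rounding to a feasible lattice point costs some objective.
(s,t)=(1,1): 6·1+4·1=10≤11, 6·1+6·1=12≤14, objective 14.
(s,t)=(0,2): 6·0+4·2=8≤11, 6·0+6·2=12≤14, objective 12.
(s,t)=(1,0): 6·1+4·0=6≤11, 6·1+6·0=6≤14, objective 8.
No feasible integer point exceeds 14.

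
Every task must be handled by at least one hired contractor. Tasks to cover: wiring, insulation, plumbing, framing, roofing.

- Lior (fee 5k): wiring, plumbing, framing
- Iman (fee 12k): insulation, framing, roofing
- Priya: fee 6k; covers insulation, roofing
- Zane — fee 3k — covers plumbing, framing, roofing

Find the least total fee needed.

11

The greedy cost-per-new-task heuristic would pick Zane, Lior, and Priya for 14, but a cheaper cover exists.
Choose Lior and Priya: together they cover wiring, insulation, plumbing, framing, roofing — every task.
Total fee: 5 + 6 = 11.
No cover costs less than 11.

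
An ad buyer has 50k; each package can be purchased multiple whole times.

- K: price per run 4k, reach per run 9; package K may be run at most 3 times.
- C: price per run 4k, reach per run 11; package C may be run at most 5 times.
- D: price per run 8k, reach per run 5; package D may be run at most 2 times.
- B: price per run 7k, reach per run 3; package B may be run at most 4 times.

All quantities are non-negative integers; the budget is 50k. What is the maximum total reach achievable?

Take 3×K, 5×C, and 2×D: price 48 ≤ 50, reach 3·9 + 5·11 + 2·5 = 92.
C has the best ratio (11/4) and is taken to its limit of 5; remaining capacity is filled optimally with the others.

92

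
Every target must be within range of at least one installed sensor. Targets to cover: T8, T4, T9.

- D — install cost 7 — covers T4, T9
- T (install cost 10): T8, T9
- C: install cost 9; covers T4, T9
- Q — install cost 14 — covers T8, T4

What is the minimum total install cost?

Choose D and T: together they cover T8, T4, T9 — every target.
Total install cost: 7 + 10 = 17.

17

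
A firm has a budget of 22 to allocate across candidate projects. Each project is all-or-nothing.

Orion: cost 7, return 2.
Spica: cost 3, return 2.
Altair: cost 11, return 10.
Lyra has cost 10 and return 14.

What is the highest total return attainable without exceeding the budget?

This is an integer program with binary decision variables.
Orion + Spica + Lyra: cost 7 + 3 + 10 = 20 ≤ 22, return 2 + 2 + 14 = 18.
Altair + Lyra: cost 11 + 10 = 21 ≤ 22, return 10 + 14 = 24.
Spica + Lyra: cost 3 + 10 = 13 ≤ 22, return 2 + 14 = 16.
Best is Altair and Lyra with total return 24.

24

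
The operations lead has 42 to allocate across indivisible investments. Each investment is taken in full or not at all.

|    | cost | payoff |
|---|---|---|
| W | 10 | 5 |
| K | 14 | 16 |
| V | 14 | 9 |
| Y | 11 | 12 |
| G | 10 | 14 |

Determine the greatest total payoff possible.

42

Treat it as a binary knapsack problem.
K + Y + G: cost 14 + 11 + 10 = 35 ≤ 42, payoff 16 + 12 + 14 = 42.
K + V + G: cost 14 + 14 + 10 = 38 ≤ 42, payoff 16 + 9 + 14 = 39.
Best is K, Y, and G with total payoff 42.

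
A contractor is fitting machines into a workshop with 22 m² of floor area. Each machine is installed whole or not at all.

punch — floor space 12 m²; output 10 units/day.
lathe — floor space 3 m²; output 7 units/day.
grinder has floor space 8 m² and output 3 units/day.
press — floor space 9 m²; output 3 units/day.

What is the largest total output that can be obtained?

This is an integer program with binary decision variables.
lathe + grinder + press: floor space 3 + 8 + 9 = 20 ≤ 22, output 7 + 3 + 3 = 13.
punch + grinder: floor space 12 + 8 = 20 ≤ 22, output 10 + 3 = 13.
punch + lathe: floor space 12 + 3 = 15 ≤ 22, output 10 + 7 = 17.
Best is punch and lathe with total output 17.

17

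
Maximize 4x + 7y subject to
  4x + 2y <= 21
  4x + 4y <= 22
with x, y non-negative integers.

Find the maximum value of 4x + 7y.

35

The continuous relaxation peaks at (0, 5.5) with value 38.50; rounding to a feasible lattice point costs some objective.
(x,y)=(0,5): 4·0+2·5=10≤21, 4·0+4·5=20≤22, objective 35.
(x,y)=(1,4): 4·1+2·4=12≤21, 4·1+4·4=20≤22, objective 32.
The best lattice point is (0,5), giving 35.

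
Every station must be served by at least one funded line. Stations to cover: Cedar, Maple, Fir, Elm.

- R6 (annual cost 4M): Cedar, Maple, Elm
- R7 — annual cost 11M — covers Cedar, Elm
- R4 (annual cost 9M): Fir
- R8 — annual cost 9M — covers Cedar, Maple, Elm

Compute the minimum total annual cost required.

Choose R6 and R4: together they cover Cedar, Maple, Fir, Elm — every station.
Total annual cost: 4 + 9 = 13.
No cover costs less than 13.

13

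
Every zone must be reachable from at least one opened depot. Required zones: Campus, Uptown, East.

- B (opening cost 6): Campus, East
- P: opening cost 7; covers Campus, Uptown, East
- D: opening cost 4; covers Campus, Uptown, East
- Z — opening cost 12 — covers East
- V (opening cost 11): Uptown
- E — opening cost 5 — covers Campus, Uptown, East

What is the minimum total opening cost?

4

D alone covers Campus, Uptown, East — every zone.
Total opening cost: 4.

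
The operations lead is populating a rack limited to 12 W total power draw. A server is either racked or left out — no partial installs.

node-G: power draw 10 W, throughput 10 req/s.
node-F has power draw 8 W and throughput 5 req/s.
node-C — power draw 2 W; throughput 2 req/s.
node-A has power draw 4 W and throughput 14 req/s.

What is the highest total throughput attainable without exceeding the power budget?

19

Allowing fractional choices, the relaxed optimum would be about 22.0, but servers are indivisible.
node-C + node-A: power draw 2 + 4 = 6 ≤ 12, throughput 2 + 14 = 16.
node-F + node-A: power draw 8 + 4 = 12 ≤ 12, throughput 5 + 14 = 19.
node-A: power draw 4 ≤ 12, throughput 14.
Best is node-F and node-A with total throughput 19.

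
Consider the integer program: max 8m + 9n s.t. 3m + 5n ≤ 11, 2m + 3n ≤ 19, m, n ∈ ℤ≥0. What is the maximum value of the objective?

25

The continuous relaxation peaks at (3.67, 0) with value 29.33; rounding to a feasible lattice point costs some objective.
(m,n)=(2,1): 3·2+5·1=11≤11, 2·2+3·1=7≤19, objective 25.
(m,n)=(3,0): 3·3+5·0=9≤11, 2·3+3·0=6≤19, objective 24.
Maximum is 25 at (m,n)=(2,1).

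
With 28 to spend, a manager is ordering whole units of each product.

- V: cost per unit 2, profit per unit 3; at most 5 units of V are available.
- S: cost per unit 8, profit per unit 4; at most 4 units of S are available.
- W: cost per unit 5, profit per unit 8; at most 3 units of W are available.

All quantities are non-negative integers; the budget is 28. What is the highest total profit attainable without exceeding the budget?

Take 5×V and 3×W: cost 25 ≤ 28, profit 5·3 + 3·8 = 39.
W has the best ratio (8/5) and is taken to its limit of 3; remaining capacity is filled optimally with the others.

39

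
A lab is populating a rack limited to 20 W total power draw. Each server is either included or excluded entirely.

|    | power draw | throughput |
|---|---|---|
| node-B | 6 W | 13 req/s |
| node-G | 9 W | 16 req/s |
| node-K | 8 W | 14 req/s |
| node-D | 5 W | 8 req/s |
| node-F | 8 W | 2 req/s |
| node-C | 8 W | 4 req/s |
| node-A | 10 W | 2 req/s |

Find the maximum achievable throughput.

Treat it as a binary knapsack problem.
Take node-B, node-G, and node-D: power draw 6 + 9 + 5 = 20 ≤ 20, throughput 13 + 16 + 8 = 37.
No other feasible combination does better.

37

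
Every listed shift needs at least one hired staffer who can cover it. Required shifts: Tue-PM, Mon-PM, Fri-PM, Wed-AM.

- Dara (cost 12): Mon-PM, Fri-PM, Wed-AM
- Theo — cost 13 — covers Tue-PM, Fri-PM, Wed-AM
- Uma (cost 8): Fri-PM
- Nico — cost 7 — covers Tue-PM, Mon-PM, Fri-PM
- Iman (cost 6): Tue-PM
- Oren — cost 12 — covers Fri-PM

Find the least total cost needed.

The greedy cost-per-new-shift heuristic would pick Nico and Dara for 19, but a cheaper cover exists.
Choose Dara and Iman: together they cover Tue-PM, Mon-PM, Fri-PM, Wed-AM — every shift.
Total cost: 12 + 6 = 18.
No cover costs less than 18.

18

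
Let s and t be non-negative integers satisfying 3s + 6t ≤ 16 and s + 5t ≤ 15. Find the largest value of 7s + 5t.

Relaxing integrality, the LP optimum is 37.33 at (s,t) = (5.33, 0), which is not an integer point.
(s,t)=(5,0): 3·5+6·0=15≤16, 1·5+5·0=5≤15, objective 35.
(s,t)=(4,0): 3·4+6·0=12≤16, 1·4+5·0=4≤15, objective 28.
No feasible integer point exceeds 35.

35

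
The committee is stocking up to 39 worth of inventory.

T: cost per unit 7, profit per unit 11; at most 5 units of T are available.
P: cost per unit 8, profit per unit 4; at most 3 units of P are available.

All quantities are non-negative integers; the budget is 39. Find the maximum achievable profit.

55

This is a bounded integer knapsack.
5×T: cost 35 ≤ 39, profit 5·11 = 55.
4×T and 1×P: cost 36 ≤ 39, profit 4·11 + 1·4 = 48.
Best is 55.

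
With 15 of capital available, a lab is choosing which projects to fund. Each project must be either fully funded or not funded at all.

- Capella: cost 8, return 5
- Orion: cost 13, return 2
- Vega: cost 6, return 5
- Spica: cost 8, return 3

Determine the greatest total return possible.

10

Capella + Vega: cost 8 + 6 = 14 ≤ 15, return 5 + 5 = 10.
Vega + Spica: cost 6 + 8 = 14 ≤ 15, return 5 + 3 = 8.
Vega: cost 6 ≤ 15, return 5.
Best is Capella and Vega with total return 10.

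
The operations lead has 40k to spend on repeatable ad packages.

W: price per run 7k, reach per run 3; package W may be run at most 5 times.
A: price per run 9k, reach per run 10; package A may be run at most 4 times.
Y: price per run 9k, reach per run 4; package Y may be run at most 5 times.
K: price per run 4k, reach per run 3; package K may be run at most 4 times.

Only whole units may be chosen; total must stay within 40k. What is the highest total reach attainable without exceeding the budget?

4×A: price 36 ≤ 40, reach 4·10 = 40.
4×A and 1×K: price 40 ≤ 40, reach 4·10 + 1·3 = 43.
Best is 43.

43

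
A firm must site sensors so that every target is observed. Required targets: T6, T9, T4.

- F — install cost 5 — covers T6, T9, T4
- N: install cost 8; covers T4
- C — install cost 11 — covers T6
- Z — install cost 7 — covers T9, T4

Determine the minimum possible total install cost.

F alone covers T6, T9, T4 — every target.
Total install cost: 5.
No cover costs less than 5.

5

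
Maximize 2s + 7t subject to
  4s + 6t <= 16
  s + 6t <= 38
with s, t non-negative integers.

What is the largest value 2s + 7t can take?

The continuous relaxation peaks at (0, 2.67) with value 18.67; rounding to a feasible lattice point costs some objective.
(s,t)=(1,2): 4·1+6·2=16≤16, 1·1+6·2=13≤38, objective 16.
(s,t)=(0,2): 4·0+6·2=12≤16, 1·0+6·2=12≤38, objective 14.
(s,t)=(2,1): 4·2+6·1=14≤16, 1·2+6·1=8≤38, objective 11.
Maximum is 16 at (s,t)=(1,2).

16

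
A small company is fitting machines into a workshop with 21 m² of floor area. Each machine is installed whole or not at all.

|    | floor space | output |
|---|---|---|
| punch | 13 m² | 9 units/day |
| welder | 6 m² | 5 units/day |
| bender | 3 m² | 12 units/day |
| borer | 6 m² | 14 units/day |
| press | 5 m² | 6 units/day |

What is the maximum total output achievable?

37

This is a 0-1 knapsack instance.
bender + borer + press: floor space 3 + 6 + 5 = 14 ≤ 21, output 12 + 14 + 6 = 32.
welder + bender + borer + press: floor space 6 + 3 + 6 + 5 = 20 ≤ 21, output 5 + 12 + 14 + 6 = 37.
Best is welder, bender, borer, and press with total output 37.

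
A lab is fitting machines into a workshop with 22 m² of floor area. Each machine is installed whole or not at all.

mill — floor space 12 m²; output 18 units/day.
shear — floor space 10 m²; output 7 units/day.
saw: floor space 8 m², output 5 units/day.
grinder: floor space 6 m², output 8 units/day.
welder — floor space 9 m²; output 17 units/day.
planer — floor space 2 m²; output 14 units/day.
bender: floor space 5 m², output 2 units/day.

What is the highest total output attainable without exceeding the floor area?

mill + grinder + planer: floor space 12 + 6 + 2 = 20 ≤ 22, output 18 + 8 + 14 = 40.
grinder + welder + planer + bender: floor space 6 + 9 + 2 + 5 = 22 ≤ 22, output 8 + 17 + 14 + 2 = 41.
Best is grinder, welder, planer, and bender with total output 41.

41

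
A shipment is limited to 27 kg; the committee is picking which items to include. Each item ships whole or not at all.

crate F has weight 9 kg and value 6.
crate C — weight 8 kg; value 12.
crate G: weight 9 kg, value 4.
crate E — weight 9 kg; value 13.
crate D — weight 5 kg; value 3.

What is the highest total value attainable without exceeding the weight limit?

31

Allowing fractional choices, the relaxed optimum would be about 31.6, but items are indivisible.
crate F + crate C + crate E: weight 9 + 8 + 9 = 26 ≤ 27, value 6 + 12 + 13 = 31.
crate C + crate G + crate E: weight 8 + 9 + 9 = 26 ≤ 27, value 12 + 4 + 13 = 29.
Best is crate F, crate C, and crate E with total value 31.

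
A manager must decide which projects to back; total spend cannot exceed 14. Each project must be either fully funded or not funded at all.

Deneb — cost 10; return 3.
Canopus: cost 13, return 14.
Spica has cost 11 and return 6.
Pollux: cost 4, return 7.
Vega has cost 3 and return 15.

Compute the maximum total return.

22

Treat it as a binary knapsack problem.
Allowing fractional choices, the relaxed optimum would be about 29.5, but projects are indivisible.
Pollux + Vega: cost 4 + 3 = 7 ≤ 14, return 7 + 15 = 22.
Spica + Vega: cost 11 + 3 = 14 ≤ 14, return 6 + 15 = 21.
Deneb + Vega: cost 10 + 3 = 13 ≤ 14, return 3 + 15 = 18.
Best is Pollux and Vega with total return 22.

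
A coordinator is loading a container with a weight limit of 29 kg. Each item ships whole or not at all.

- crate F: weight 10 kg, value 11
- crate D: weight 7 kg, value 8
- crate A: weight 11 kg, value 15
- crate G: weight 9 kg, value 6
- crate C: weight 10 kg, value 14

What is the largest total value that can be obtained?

Treat it as a binary knapsack problem.
Allowing fractional choices, the relaxed optimum would be about 38.1, but items are indivisible.
crate F + crate D + crate A: weight 10 + 7 + 11 = 28 ≤ 29, value 11 + 8 + 15 = 34.
crate D + crate A + crate C: weight 7 + 11 + 10 = 28 ≤ 29, value 8 + 15 + 14 = 37.
crate F + crate D + crate C: weight 10 + 7 + 10 = 27 ≤ 29, value 11 + 8 + 14 = 33.
Best is crate D, crate A, and crate C with total value 37.

37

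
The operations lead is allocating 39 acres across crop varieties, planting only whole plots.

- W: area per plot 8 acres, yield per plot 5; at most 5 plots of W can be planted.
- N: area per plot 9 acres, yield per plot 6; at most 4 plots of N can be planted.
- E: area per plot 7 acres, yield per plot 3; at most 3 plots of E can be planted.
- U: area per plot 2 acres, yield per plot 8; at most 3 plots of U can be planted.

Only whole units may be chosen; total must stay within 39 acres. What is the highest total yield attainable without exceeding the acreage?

This is a bounded integer knapsack.
U has the best ratio (8/2); taking only U gives at most 3×8 = 24 (stopped by the supply cap of 3).
Mixing does better — 3×W, 1×N, and 3×U: area 39 ≤ 39, yield 3·5 + 1·6 + 3·8 = 45.

45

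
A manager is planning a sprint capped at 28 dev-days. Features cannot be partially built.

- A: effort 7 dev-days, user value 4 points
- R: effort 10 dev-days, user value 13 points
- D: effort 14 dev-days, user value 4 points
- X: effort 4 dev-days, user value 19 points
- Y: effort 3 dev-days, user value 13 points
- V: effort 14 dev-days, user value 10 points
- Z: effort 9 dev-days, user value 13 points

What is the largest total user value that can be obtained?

This is a 0-1 knapsack instance.
Allowing fractional choices, the relaxed optimum would be about 59.4, but features are indivisible.
A + X + Y + Z: effort 7 + 4 + 3 + 9 = 23 ≤ 28, user value 4 + 19 + 13 + 13 = 49.
R + X + Y + Z: effort 10 + 4 + 3 + 9 = 26 ≤ 28, user value 13 + 19 + 13 + 13 = 58.
Best is R, X, Y, and Z with total user value 58.

58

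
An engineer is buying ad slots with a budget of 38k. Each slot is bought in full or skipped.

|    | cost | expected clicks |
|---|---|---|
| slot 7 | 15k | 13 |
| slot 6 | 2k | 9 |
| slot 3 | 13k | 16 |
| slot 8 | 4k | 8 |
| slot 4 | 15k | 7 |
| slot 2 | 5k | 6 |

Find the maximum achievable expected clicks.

Allowing fractional choices, the relaxed optimum would be about 51.1, but ad slots are indivisible.
slot 7 + slot 6 + slot 3 + slot 8: cost 15 + 2 + 13 + 4 = 34 ≤ 38, expected clicks 13 + 9 + 16 + 8 = 46.
slot 7 + slot 3 + slot 8 + slot 2: cost 15 + 13 + 4 + 5 = 37 ≤ 38, expected clicks 13 + 16 + 8 + 6 = 43.
slot 7 + slot 6 + slot 3 + slot 2: cost 15 + 2 + 13 + 5 = 35 ≤ 38, expected clicks 13 + 9 + 16 + 6 = 44.
Best is slot 7, slot 6, slot 3, and slot 8 with total expected clicks 46.

46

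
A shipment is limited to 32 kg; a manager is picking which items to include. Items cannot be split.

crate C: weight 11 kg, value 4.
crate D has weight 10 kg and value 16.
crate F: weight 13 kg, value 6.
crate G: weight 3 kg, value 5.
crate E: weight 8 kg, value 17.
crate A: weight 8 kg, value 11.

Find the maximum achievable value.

49

Treat it as a binary knapsack problem.
crate D + crate G + crate E + crate A: weight 10 + 3 + 8 + 8 = 29 ≤ 32, value 16 + 5 + 17 + 11 = 49.
crate D + crate E + crate A: weight 10 + 8 + 8 = 26 ≤ 32, value 16 + 17 + 11 = 44.
Best is crate D, crate G, crate E, and crate A with total value 49.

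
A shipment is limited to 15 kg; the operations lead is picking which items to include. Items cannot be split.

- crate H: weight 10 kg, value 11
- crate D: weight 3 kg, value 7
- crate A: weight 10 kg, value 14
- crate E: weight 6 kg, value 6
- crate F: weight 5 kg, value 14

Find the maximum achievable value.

Take crate A and crate F: weight 10 + 5 = 15 ≤ 15, value 14 + 14 = 28.
No other feasible combination does better.

28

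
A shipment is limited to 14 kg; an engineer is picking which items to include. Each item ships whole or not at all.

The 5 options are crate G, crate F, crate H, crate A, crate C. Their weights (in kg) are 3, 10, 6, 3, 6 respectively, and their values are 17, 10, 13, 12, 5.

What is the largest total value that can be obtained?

crate G + crate A + crate C: weight 3 + 3 + 6 = 12 ≤ 14, value 17 + 12 + 5 = 34.
crate G + crate H + crate A: weight 3 + 6 + 3 = 12 ≤ 14, value 17 + 13 + 12 = 42.
crate G + crate H: weight 3 + 6 = 9 ≤ 14, value 17 + 13 = 30.
Best is crate G, crate H, and crate A with total value 42.

42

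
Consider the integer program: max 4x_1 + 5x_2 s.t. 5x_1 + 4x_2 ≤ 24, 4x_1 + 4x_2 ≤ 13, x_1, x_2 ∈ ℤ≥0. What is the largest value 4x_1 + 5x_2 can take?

(x_1,x_2)=(0,3): 5·0+4·3=12≤24, 4·0+4·3=12≤13, objective 15.
(x_1,x_2)=(1,2): 5·1+4·2=13≤24, 4·1+4·2=12≤13, objective 14.
(x_1,x_2)=(0,2): 5·0+4·2=8≤24, 4·0+4·2=8≤13, objective 10.
No feasible integer point exceeds 15.

15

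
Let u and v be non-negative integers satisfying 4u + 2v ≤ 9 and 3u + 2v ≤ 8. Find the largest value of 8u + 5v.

20

(u,v)=(0,4): 4·0+2·4=8≤9, 3·0+2·4=8≤8, objective 20.
(u,v)=(1,2): 4·1+2·2=8≤9, 3·1+2·2=7≤8, objective 18.
(u,v)=(0,3): 4·0+2·3=6≤9, 3·0+2·3=6≤8, objective 15.
(u,v)=(1,1): 4·1+2·1=6≤9, 3·1+2·1=5≤8, objective 13.
The best lattice point is (0,4), giving 20.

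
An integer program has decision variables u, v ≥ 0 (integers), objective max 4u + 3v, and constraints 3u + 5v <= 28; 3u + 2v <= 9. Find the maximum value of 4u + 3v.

13

Relaxing integrality, the LP optimum is 13.50 at (u,v) = (0, 4.5), which is not an integer point.
(u,v)=(1,3) is feasible, giving 13.
(u,v)=(0,4) is feasible, giving 12.
(u,v)=(1,2) is feasible, giving 10.
No feasible integer point exceeds 13.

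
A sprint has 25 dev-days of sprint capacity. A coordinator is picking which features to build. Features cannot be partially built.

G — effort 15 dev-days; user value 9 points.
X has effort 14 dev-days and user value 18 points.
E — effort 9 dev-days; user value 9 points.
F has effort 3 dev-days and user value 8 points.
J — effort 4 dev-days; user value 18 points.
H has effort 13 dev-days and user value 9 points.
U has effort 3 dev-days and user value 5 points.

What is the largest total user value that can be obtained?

Take X, F, J, and U: effort 14 + 3 + 4 + 3 = 24 ≤ 25, user value 18 + 8 + 18 + 5 = 49.
No other feasible combination does better.

49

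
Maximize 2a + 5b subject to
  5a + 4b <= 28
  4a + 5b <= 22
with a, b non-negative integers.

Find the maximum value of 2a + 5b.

Relaxing integrality, the LP optimum is 22.00 at (a,b) = (0, 4.4), which is not an integer point.
(a,b)=(0,4): 5·0+4·4=16≤28, 4·0+5·4=20≤22, objective 20.
(a,b)=(1,3): 5·1+4·3=17≤28, 4·1+5·3=19≤22, objective 17.
(a,b)=(0,3): 5·0+4·3=12≤28, 4·0+5·3=15≤22, objective 15.
The best lattice point is (0,4), giving 20.

20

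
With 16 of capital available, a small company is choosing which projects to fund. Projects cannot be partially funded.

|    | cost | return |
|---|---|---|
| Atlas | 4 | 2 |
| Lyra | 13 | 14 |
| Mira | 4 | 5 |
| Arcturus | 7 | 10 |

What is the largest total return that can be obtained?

17

Lyra: cost 13 ≤ 16, return 14.
Mira + Arcturus: cost 4 + 7 = 11 ≤ 16, return 5 + 10 = 15.
Atlas + Mira + Arcturus: cost 4 + 4 + 7 = 15 ≤ 16, return 2 + 5 + 10 = 17.
Best is Atlas, Mira, and Arcturus with total return 17.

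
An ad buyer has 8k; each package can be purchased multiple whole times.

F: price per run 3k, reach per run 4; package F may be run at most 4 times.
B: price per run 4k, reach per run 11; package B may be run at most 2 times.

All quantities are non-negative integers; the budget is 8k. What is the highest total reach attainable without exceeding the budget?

22

This is a bounded integer knapsack.
B has the best ratio (11/4); taking only B gives at most 2×11 = 22 (stopped by the price limit).
Optimal: 2×B: price 8 ≤ 8, reach 2·11 = 22.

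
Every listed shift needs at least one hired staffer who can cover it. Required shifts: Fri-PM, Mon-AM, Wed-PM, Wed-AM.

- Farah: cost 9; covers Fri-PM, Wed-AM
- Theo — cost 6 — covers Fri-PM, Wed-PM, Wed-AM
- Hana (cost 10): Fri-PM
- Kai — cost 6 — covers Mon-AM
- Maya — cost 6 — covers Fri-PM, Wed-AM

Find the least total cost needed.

Choose Theo and Kai: together they cover Fri-PM, Mon-AM, Wed-PM, Wed-AM — every shift.
Total cost: 6 + 6 = 12.

12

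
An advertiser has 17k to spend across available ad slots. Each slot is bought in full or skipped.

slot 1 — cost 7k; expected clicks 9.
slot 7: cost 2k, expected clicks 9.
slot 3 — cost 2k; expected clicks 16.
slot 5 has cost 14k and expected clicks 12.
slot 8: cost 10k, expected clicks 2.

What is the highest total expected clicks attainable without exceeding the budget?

34

slot 7 + slot 3 + slot 8: cost 2 + 2 + 10 = 14 ≤ 17, expected clicks 9 + 16 + 2 = 27.
slot 1 + slot 7 + slot 3: cost 7 + 2 + 2 = 11 ≤ 17, expected clicks 9 + 9 + 16 = 34.
slot 3 + slot 5: cost 2 + 14 = 16 ≤ 17, expected clicks 16 + 12 = 28.
Best is slot 1, slot 7, and slot 3 with total expected clicks 34.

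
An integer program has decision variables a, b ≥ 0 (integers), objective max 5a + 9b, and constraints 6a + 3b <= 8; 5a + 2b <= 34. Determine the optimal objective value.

(a,b)=(0,2): 6·0+3·2=6≤8, 5·0+2·2=4≤34, objective 18.
(a,b)=(0,1): 6·0+3·1=3≤8, 5·0+2·1=2≤34, objective 9.
No feasible integer point exceeds 18.

18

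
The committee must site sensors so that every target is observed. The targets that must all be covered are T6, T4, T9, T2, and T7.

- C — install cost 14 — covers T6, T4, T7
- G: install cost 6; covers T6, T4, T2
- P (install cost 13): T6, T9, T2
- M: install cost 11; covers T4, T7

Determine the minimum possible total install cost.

24

The greedy cost-per-new-target heuristic would pick G, M, and P for 30, but a cheaper cover exists.
Choose P and M: together they cover T6, T4, T9, T2, T7 — every target.
Total install cost: 13 + 11 = 24.
No cover costs less than 24.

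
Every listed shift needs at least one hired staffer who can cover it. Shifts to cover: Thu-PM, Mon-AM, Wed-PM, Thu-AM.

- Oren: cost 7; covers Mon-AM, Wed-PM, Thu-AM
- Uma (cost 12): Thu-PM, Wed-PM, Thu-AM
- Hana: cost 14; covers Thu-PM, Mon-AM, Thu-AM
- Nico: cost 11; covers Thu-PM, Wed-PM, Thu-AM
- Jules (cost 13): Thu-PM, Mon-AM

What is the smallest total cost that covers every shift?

18

Choose Oren and Nico: together they cover Thu-PM, Mon-AM, Wed-PM, Thu-AM — every shift.
Total cost: 7 + 11 = 18.
No cover costs less than 18.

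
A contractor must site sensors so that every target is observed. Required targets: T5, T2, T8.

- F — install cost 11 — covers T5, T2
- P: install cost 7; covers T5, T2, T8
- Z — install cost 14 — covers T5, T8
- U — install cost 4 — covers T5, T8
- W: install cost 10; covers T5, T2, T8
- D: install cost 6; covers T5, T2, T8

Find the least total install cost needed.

6

This is an integer covering problem.
D alone covers T5, T2, T8 — every target.
Total install cost: 6.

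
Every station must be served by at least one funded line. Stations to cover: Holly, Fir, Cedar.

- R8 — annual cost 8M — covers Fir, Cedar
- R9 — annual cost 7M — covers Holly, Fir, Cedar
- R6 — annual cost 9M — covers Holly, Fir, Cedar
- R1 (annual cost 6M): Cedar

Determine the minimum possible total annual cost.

This is a weighted set-cover instance.
R9 alone covers Holly, Fir, Cedar — every station.
Total annual cost: 7.
No cover costs less than 7.

7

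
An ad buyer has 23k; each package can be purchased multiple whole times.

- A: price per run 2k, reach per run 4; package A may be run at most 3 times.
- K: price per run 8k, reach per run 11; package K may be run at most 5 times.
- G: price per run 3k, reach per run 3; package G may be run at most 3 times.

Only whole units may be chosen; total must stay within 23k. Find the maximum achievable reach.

34

Take 3×A and 2×K: price 22 ≤ 23, reach 3·4 + 2·11 = 34.
A has the best ratio (4/2) and is taken to its limit of 3; remaining capacity is filled optimally with the others.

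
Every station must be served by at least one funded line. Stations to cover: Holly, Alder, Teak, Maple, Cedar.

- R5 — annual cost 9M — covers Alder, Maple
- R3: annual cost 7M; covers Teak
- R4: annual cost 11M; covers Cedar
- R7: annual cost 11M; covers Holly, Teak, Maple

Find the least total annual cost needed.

31

Choose R5, R4, and R7: together they cover Holly, Alder, Teak, Maple, Cedar — every station.
Total annual cost: 9 + 11 + 11 = 31.
No cover costs less than 31.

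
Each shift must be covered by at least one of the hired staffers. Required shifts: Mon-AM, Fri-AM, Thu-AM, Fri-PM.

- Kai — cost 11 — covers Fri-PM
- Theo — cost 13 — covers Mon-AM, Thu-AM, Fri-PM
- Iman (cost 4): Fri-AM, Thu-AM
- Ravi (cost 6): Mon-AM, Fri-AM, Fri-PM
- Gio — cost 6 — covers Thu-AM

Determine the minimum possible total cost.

Choose Iman and Ravi: together they cover Mon-AM, Fri-AM, Thu-AM, Fri-PM — every shift.
Total cost: 4 + 6 = 10.
No cover costs less than 10.

10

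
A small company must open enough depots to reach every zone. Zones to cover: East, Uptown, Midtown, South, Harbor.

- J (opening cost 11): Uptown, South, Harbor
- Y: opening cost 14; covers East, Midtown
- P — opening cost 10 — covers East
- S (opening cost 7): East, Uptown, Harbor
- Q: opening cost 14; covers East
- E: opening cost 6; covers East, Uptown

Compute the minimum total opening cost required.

Choose J and Y: together they cover East, Uptown, Midtown, South, Harbor — every zone.
Total opening cost: 11 + 14 = 25.

25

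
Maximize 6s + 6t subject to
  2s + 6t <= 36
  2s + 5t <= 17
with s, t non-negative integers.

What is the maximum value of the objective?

48

(s,t)=(8,0): 2·8+6·0=16≤36, 2·8+5·0=16≤17, objective 48.
(s,t)=(7,0): 2·7+6·0=14≤36, 2·7+5·0=14≤17, objective 42.
Maximum is 48 at (s,t)=(8,0).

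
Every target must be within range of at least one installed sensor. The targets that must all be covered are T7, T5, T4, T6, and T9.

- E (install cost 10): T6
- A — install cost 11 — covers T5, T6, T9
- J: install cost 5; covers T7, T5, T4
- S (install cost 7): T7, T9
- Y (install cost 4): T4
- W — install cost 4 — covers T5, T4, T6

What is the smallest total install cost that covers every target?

Choose S and W: together they cover T7, T5, T4, T6, T9 — every target.
Total install cost: 7 + 4 = 11.
No cover costs less than 11.

11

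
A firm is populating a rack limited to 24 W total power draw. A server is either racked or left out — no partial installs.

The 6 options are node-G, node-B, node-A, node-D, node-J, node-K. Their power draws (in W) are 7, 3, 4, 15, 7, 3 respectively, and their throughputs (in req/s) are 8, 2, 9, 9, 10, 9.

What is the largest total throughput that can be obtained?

38

node-G + node-A + node-J + node-K: power draw 7 + 4 + 7 + 3 = 21 ≤ 24, throughput 8 + 9 + 10 + 9 = 36.
node-G + node-B + node-A + node-J + node-K: power draw 7 + 3 + 4 + 7 + 3 = 24 ≤ 24, throughput 8 + 2 + 9 + 10 + 9 = 38.
node-B + node-A + node-J + node-K: power draw 3 + 4 + 7 + 3 = 17 ≤ 24, throughput 2 + 9 + 10 + 9 = 30.
Best is node-G, node-B, node-A, node-J, and node-K with total throughput 38.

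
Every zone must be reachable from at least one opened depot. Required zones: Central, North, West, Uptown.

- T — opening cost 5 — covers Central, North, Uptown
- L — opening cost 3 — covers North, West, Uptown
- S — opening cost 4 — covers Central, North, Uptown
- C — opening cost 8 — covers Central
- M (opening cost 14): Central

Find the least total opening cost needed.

Choose L and S: together they cover Central, North, West, Uptown — every zone.
Total opening cost: 3 + 4 = 7.
No cover costs less than 7.

7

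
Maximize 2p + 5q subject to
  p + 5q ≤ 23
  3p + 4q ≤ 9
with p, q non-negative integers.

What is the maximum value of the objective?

The continuous relaxation peaks at (0, 2.25) with value 11.25; rounding to a feasible lattice point costs some objective.
(p,q)=(0,2): 1·0+5·2=10≤23, 3·0+4·2=8≤9, objective 10.
(p,q)=(1,1): 1·1+5·1=6≤23, 3·1+4·1=7≤9, objective 7.
The best lattice point is (0,2), giving 10.

10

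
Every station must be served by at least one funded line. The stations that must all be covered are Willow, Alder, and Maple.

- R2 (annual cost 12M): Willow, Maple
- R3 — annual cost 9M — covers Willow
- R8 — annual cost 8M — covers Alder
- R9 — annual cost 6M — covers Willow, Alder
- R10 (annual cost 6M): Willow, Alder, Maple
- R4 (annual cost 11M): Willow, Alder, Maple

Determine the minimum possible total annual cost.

R10 alone covers Willow, Alder, Maple — every station.
Total annual cost: 6.
No cover costs less than 6.

6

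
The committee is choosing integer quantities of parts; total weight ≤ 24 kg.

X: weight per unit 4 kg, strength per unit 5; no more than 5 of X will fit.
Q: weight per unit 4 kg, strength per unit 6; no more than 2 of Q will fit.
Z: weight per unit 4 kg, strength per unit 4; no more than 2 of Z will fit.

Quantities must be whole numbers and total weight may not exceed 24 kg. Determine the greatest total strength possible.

32

Q has the best ratio (6/4); taking only Q gives at most 2×6 = 12 (stopped by the supply cap of 2).
Mixing does better — 4×X and 2×Q: weight 24 ≤ 24, strength 4·5 + 2·6 = 32.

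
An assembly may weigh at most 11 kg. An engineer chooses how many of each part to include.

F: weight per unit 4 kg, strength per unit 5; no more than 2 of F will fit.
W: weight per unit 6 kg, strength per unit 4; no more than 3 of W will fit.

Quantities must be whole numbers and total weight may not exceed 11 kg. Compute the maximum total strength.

2×F: weight 8 ≤ 11, strength 2·5 = 10.
1×F and 1×W: weight 10 ≤ 11, strength 1·5 + 1·4 = 9.
Best is 10.

10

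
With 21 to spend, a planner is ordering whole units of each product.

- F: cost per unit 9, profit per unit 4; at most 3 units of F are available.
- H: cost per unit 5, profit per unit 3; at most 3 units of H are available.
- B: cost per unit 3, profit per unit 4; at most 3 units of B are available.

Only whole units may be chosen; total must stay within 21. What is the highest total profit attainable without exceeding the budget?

18

B has the best ratio (4/3); taking only B gives at most 3×4 = 12 (stopped by the supply cap of 3).
Mixing does better — 2×H and 3×B: cost 19 ≤ 21, profit 2·3 + 3·4 = 18.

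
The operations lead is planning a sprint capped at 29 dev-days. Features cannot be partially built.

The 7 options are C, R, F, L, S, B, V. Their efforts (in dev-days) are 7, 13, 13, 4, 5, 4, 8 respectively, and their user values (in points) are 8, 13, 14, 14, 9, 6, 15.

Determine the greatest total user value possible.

R + L + B + V: effort 13 + 4 + 4 + 8 = 29 ≤ 29, user value 13 + 14 + 6 + 15 = 48.
C + L + S + B + V: effort 7 + 4 + 5 + 4 + 8 = 28 ≤ 29, user value 8 + 14 + 9 + 6 + 15 = 52.
F + L + B + V: effort 13 + 4 + 4 + 8 = 29 ≤ 29, user value 14 + 14 + 6 + 15 = 49.
Best is C, L, S, B, and V with total user value 52.

52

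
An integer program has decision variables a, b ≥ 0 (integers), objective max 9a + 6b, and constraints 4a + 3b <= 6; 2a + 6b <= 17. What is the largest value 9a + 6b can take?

(a,b)=(0,2): 4·0+3·2=6≤6, 2·0+6·2=12≤17, objective 12.
(a,b)=(1,0): 4·1+3·0=4≤6, 2·1+6·0=2≤17, objective 9.
No feasible integer point exceeds 12.

12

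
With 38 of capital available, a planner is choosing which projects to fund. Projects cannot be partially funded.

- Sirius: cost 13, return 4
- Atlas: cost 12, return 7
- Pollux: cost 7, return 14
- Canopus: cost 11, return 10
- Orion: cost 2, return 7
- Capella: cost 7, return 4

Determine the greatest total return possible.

38

This is a 0-1 knapsack instance.
Take Atlas, Pollux, Canopus, and Orion: cost 12 + 7 + 11 + 2 = 32 ≤ 38, return 7 + 14 + 10 + 7 = 38.
No other feasible combination does better.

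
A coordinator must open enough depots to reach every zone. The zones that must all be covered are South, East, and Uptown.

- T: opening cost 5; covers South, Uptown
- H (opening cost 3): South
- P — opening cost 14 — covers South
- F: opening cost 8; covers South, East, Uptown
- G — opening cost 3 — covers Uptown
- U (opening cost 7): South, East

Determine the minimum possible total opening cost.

8

F alone covers South, East, Uptown — every zone.
Total opening cost: 8.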